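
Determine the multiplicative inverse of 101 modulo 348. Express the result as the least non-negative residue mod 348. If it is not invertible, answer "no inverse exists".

317

Extended Euclidean algorithm:
348 = 3·101 + 45
101 = 2·45 + 11
45 = 4·11 + 1
11 = 11·1 + 0
gcd = 1, so the inverse exists. Back-substitute:
1 = 45 − 4·11
1 = −4·101 + 9·45
1 = 9·348 − 31·101
Thus 101·(-31) ≡ 1 (mod 348); reducing, -31 mod 348 = 317.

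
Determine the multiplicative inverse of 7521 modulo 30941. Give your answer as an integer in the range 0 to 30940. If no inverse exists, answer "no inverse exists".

Extended Euclidean algorithm:
30941 = 4·7521 + 857
7521 = 8·857 + 665
857 = 1·665 + 192
665 = 3·192 + 89
192 = 2·89 + 14
89 = 6·14 + 5
14 = 2·5 + 4
5 = 1·4 + 1
4 = 4·1 + 0
gcd = 1, so the inverse exists. Back-substitute:
1 = 5 − 4
1 = −14 + 3·5
1 = 3·89 − 19·14
1 = −19·192 + 41·89
1 = 41·665 − 142·192
1 = −142·857 + 183·665
1 = 183·7521 − 1606·857
1 = −1606·30941 + 6607·7521
So 7521·6607 ≡ 1 (mod 30941).

6607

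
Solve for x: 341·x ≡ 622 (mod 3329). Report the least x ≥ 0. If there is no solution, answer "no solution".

First find gcd(341, 3329):
3329 = 9×341 + 260
341 = 1×260 + 81
260 = 3×81 + 17
81 = 4×17 + 13
17 = 1×13 + 4
13 = 3×4 + 1
4 = 4×1 + 0
gcd = 1, so a unique solution mod 3329 exists.
Back-substitute for the Bézout coefficients:
1 = 13 − 3·4
1 = −3·17 + 4·13
1 = 4·81 − 19·17
1 = −19·260 + 61·81
1 = 61·341 − 80·260
1 = −80·3329 + 781·341
So 341·(781) ≡ 1 (mod 3329), giving 341⁻¹ ≡ 781.
x ≡ 341⁻¹·622 ≡ 781·622 ≡ 3077 (mod 3329).

3077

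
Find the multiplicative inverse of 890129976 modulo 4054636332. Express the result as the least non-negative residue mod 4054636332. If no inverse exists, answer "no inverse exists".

no inverse exists

Compute gcd(890129976, 4054636332):
4054636332 = 4×890129976 + 494116428
890129976 = 1×494116428 + 396013548
494116428 = 1×396013548 + 98102880
396013548 = 4×98102880 + 3602028
98102880 = 27×3602028 + 848124
3602028 = 4×848124 + 209532
848124 = 4×209532 + 9996
209532 = 20×9996 + 9612
9996 = 1×9612 + 384
9612 = 25×384 + 12
384 = 32×12 + 0
gcd(890129976, 4054636332) = 12 ≠ 1, so 890129976 has no multiplicative inverse modulo 4054636332.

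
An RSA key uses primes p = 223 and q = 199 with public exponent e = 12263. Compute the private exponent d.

34787

φ(n) = (p−1)(q−1) = 222·198 = 43956.
Need d with 12263·d ≡ 1 (mod 43956). Apply the extended Euclidean algorithm:
43956 = 3*12263 + 7167
12263 = 1*7167 + 5096
7167 = 1*5096 + 2071
5096 = 2*2071 + 954
2071 = 2*954 + 163
954 = 5*163 + 139
163 = 1*139 + 24
139 = 5*24 + 19
24 = 1*19 + 5
19 = 3*5 + 4
5 = 1*4 + 1
4 = 4*1 + 0
Back-substitute:
1 = 5 − 4
1 = −19 + 4·5
1 = 4·24 − 5·19
1 = −5·139 + 29·24
1 = 29·163 − 34·139
1 = −34·954 + 199·163
1 = 199·2071 − 432·954
1 = −432·5096 + 1063·2071
1 = 1063·7167 − 1495·5096
1 = −1495·12263 + 2558·7167
1 = 2558·43956 − 9169·12263
So 12263·(-9169) ≡ 1 (mod 43956), hence d ≡ -9169 ≡ 34787 (mod 43956).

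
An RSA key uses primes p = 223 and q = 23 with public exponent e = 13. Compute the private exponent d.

3757

φ(n) = (p−1)(q−1) = 222·22 = 4884.
Need d with 13·d ≡ 1 (mod 4884). Apply the extended Euclidean algorithm:
4884 = 375*13 + 9
13 = 1*9 + 4
9 = 2*4 + 1
4 = 4*1 + 0
Back-substitute:
1 = 9 − 2·4
1 = −2·13 + 3·9
1 = 3·4884 − 1127·13
So 13·(-1127) ≡ 1 (mod 4884), hence d ≡ -1127 ≡ 3757 (mod 4884).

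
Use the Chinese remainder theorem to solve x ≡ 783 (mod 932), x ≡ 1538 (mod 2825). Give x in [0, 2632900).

1925363

Write x = 783 + 932·k. Then 932·k ≡ 1538 − 783 ≡ 755 (mod 2825).
Need 932⁻¹ mod 2825. Extended Euclid on (2825, 932):
2825 = 3·932 + 29
932 = 32·29 + 4
29 = 7·4 + 1
4 = 4·1 + 0
Back-substitute:
1 = 29 − 7·4
1 = −7·932 + 225·29
1 = 225·2825 − 682·932
932⁻¹ ≡ 2143 (mod 2825), so k ≡ 2143·755 ≡ 2065 (mod 2825).
x = 783 + 932·2065 = 1925363.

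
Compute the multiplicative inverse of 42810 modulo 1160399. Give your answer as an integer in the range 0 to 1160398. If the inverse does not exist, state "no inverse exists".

Run Euclid on (1160399, 42810):
1160399 = 27×42810 + 4529
42810 = 9×4529 + 2049
4529 = 2×2049 + 431
2049 = 4×431 + 325
431 = 1×325 + 106
325 = 3×106 + 7
106 = 15×7 + 1
7 = 7×1 + 0
The gcd is 1. Working backward:
1 = 106 − 15·7
1 = −15·325 + 46·106
1 = 46·431 − 61·325
1 = −61·2049 + 290·431
1 = 290·4529 − 641·2049
1 = −641·42810 + 6059·4529
1 = 6059·1160399 − 164234·42810
Hence 42810⁻¹ ≡ -164234 ≡ 996165 (mod 1160399).

996165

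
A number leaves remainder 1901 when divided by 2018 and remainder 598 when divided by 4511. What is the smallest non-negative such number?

2964325

Write x = 1901 + 2018·k. Then 2018·k ≡ 598 − 1901 ≡ 3208 (mod 4511).
Need 2018⁻¹ mod 4511. Extended Euclid on (4511, 2018):
4511 = 2×2018 + 475
2018 = 4×475 + 118
475 = 4×118 + 3
118 = 39×3 + 1
3 = 3×1 + 0
Back-substitute:
1 = 118 − 39·3
1 = −39·475 + 157·118
1 = 157·2018 − 667·475
1 = −667·4511 + 1491·2018
2018⁻¹ ≡ 1491 (mod 4511), so k ≡ 1491·3208 ≡ 1468 (mod 4511).
x = 1901 + 2018·1468 = 2964325.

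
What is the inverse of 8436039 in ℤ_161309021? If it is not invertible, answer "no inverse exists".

Apply the Euclidean algorithm to 161309021 and 8436039:
161309021 = 19·8436039 + 1024280
8436039 = 8·1024280 + 241799
1024280 = 4·241799 + 57084
241799 = 4·57084 + 13463
57084 = 4·13463 + 3232
13463 = 4·3232 + 535
3232 = 6·535 + 22
535 = 24·22 + 7
22 = 3·7 + 1
7 = 7·1 + 0
The gcd is 1. Working backward:
1 = 22 − 3·7
1 = −3·535 + 73·22
1 = 73·3232 − 441·535
1 = −441·13463 + 1837·3232
1 = 1837·57084 − 7789·13463
1 = −7789·241799 + 32993·57084
1 = 32993·1024280 − 139761·241799
1 = −139761·8436039 + 1151081·1024280
1 = 1151081·161309021 − 22010300·8436039
Thus 8436039·(-22010300) ≡ 1 (mod 161309021); reducing, -22010300 mod 161309021 = 139298721.

139298721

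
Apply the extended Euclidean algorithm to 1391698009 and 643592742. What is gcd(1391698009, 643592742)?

Apply Euclid's algorithm to 1391698009 and 643592742:
1391698009 = 2·643592742 + 104512525
643592742 = 6·104512525 + 16517592
104512525 = 6·16517592 + 5406973
16517592 = 3·5406973 + 296673
5406973 = 18·296673 + 66859
296673 = 4·66859 + 29237
66859 = 2·29237 + 8385
29237 = 3·8385 + 4082
8385 = 2·4082 + 221
4082 = 18·221 + 104
221 = 2·104 + 13
104 = 8·13 + 0
gcd(1391698009, 643592742) = 13.
Express as a combination:
13 = 221 − 2·104
13 = −2·4082 + 37·221
13 = 37·8385 − 76·4082
13 = −76·29237 + 265·8385
13 = 265·66859 − 606·29237
13 = −606·296673 + 2689·66859
13 = 2689·5406973 − 49008·296673
13 = −49008·16517592 + 149713·5406973
13 = 149713·104512525 − 947286·16517592
13 = −947286·643592742 + 5833429·104512525
13 = 5833429·1391698009 − 12614144·643592742
So 13 = (5833429)·1391698009 + (-12614144)·643592742.

13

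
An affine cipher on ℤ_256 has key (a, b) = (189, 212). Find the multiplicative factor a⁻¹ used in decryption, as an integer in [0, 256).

Run Euclid on (256, 189):
256 = 1*189 + 67
189 = 2*67 + 55
67 = 1*55 + 12
55 = 4*12 + 7
12 = 1*7 + 5
7 = 1*5 + 2
5 = 2*2 + 1
2 = 2*1 + 0
The gcd is 1. Working backward:
1 = 5 − 2·2
1 = −2·7 + 3·5
1 = 3·12 − 5·7
1 = −5·55 + 23·12
1 = 23·67 − 28·55
1 = −28·189 + 79·67
1 = 79·256 − 107·189
Thus 189·(-107) ≡ 1 (mod 256); reducing, -107 mod 256 = 149.

149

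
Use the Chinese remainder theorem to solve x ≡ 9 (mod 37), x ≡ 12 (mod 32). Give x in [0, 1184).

268

Write x = 9 + 37·k. Then 37·k ≡ 12 − 9 ≡ 3 (mod 32).
Need 37⁻¹ mod 32. Extended Euclid on (32, 5):
32 = 6*5 + 2
5 = 2*2 + 1
2 = 2*1 + 0
Back-substitute:
1 = 5 − 2·2
1 = −2·32 + 13·5
37⁻¹ ≡ 13 (mod 32), so k ≡ 13·3 ≡ 7 (mod 32).
x = 9 + 37·7 = 268.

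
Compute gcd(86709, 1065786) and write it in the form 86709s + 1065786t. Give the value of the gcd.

3

Apply Euclid's algorithm to 1065786 and 86709:
1065786 = 12*86709 + 25278
86709 = 3*25278 + 10875
25278 = 2*10875 + 3528
10875 = 3*3528 + 291
3528 = 12*291 + 36
291 = 8*36 + 3
36 = 12*3 + 0
gcd(86709, 1065786) = 3.
Express as a combination:
3 = 291 − 8·36
3 = −8·3528 + 97·291
3 = 97·10875 − 299·3528
3 = −299·25278 + 695·10875
3 = 695·86709 − 2384·25278
3 = −2384·1065786 + 29303·86709
So 3 = (-2384)·1065786 + (29303)·86709.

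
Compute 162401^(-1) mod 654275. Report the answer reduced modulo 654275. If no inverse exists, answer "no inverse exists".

Run Euclid on (654275, 162401):
654275 = 4·162401 + 4671
162401 = 34·4671 + 3587
4671 = 1·3587 + 1084
3587 = 3·1084 + 335
1084 = 3·335 + 79
335 = 4·79 + 19
79 = 4·19 + 3
19 = 6·3 + 1
3 = 3·1 + 0
Since gcd(162401, 654275) = 1, back-substitute to write 1 as a combination:
1 = 19 − 6·3
1 = −6·79 + 25·19
1 = 25·335 − 106·79
1 = −106·1084 + 343·335
1 = 343·3587 − 1135·1084
1 = −1135·4671 + 1478·3587
1 = 1478·162401 − 51387·4671
1 = −51387·654275 + 207026·162401
So 162401·207026 ≡ 1 (mod 654275).

207026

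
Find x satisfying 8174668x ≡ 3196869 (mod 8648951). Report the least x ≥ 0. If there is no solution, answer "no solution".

5884062

First find gcd(8174668, 8648951):
8648951 = 1*8174668 + 474283
8174668 = 17*474283 + 111857
474283 = 4*111857 + 26855
111857 = 4*26855 + 4437
26855 = 6*4437 + 233
4437 = 19*233 + 10
233 = 23*10 + 3
10 = 3*3 + 1
3 = 3*1 + 0
gcd = 1, so a unique solution mod 8648951 exists.
Back-substitute for the Bézout coefficients:
1 = 10 − 3·3
1 = −3·233 + 70·10
1 = 70·4437 − 1333·233
1 = −1333·26855 + 8068·4437
1 = 8068·111857 − 33605·26855
1 = −33605·474283 + 142488·111857
1 = 142488·8174668 − 2455901·474283
1 = −2455901·8648951 + 2598389·8174668
So 8174668·(2598389) ≡ 1 (mod 8648951), giving 8174668⁻¹ ≡ 2598389.
x ≡ 8174668⁻¹·3196869 ≡ 2598389·3196869 ≡ 5884062 (mod 8648951).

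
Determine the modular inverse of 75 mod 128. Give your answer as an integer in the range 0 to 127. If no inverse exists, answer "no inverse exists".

99

gcd(128, 75) by repeated division:
128 = 1·75 + 53
75 = 1·53 + 22
53 = 2·22 + 9
22 = 2·9 + 4
9 = 2·4 + 1
4 = 4·1 + 0
The gcd is 1. Working backward:
1 = 9 − 2·4
1 = −2·22 + 5·9
1 = 5·53 − 12·22
1 = −12·75 + 17·53
1 = 17·128 − 29·75
Thus 75·(-29) ≡ 1 (mod 128); reducing, -29 mod 128 = 99.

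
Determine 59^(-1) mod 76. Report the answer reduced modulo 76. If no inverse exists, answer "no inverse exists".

67

Run Euclid on (76, 59):
76 = 1×59 + 17
59 = 3×17 + 8
17 = 2×8 + 1
8 = 8×1 + 0
gcd = 1, so the inverse exists. Back-substitute:
1 = 17 − 2·8
1 = −2·59 + 7·17
1 = 7·76 − 9·59
Thus 59·(-9) ≡ 1 (mod 76); reducing, -9 mod 76 = 67.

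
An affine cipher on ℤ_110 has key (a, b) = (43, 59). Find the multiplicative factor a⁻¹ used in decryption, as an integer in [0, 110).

Extended Euclidean algorithm:
110 = 2×43 + 24
43 = 1×24 + 19
24 = 1×19 + 5
19 = 3×5 + 4
5 = 1×4 + 1
4 = 4×1 + 0
Since gcd(43, 110) = 1, back-substitute to write 1 as a combination:
1 = 5 − 4
1 = −19 + 4·5
1 = 4·24 − 5·19
1 = −5·43 + 9·24
1 = 9·110 − 23·43
Hence 43⁻¹ ≡ -23 ≡ 87 (mod 110).

87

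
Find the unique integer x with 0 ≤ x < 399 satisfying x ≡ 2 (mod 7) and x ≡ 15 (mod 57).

Write x = 2 + 7·k. Then 7·k ≡ 15 − 2 ≡ 13 (mod 57).
Need 7⁻¹ mod 57. Extended Euclid on (57, 7):
57 = 8*7 + 1
7 = 7*1 + 0
Back-substitute:
1 = 57 − 8·7
7⁻¹ ≡ 49 (mod 57), so k ≡ 49·13 ≡ 10 (mod 57).
x = 2 + 7·10 = 72.

72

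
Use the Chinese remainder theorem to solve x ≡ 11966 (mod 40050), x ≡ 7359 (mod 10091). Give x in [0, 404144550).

Write x = 11966 + 40050·k. Then 40050·k ≡ 7359 − 11966 ≡ 5484 (mod 10091).
Need 40050⁻¹ mod 10091. Extended Euclid on (10091, 9777):
10091 = 1*9777 + 314
9777 = 31*314 + 43
314 = 7*43 + 13
43 = 3*13 + 4
13 = 3*4 + 1
4 = 4*1 + 0
Back-substitute:
1 = 13 − 3·4
1 = −3·43 + 10·13
1 = 10·314 − 73·43
1 = −73·9777 + 2273·314
1 = 2273·10091 − 2346·9777
40050⁻¹ ≡ 7745 (mod 10091), so k ≡ 7745·5484 ≡ 561 (mod 10091).
x = 11966 + 40050·561 = 22480016.

22480016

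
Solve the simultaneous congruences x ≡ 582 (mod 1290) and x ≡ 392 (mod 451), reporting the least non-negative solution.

Write x = 582 + 1290·k. Then 1290·k ≡ 392 − 582 ≡ 261 (mod 451).
Need 1290⁻¹ mod 451. Extended Euclid on (451, 388):
451 = 1·388 + 63
388 = 6·63 + 10
63 = 6·10 + 3
10 = 3·3 + 1
3 = 3·1 + 0
Back-substitute:
1 = 10 − 3·3
1 = −3·63 + 19·10
1 = 19·388 − 117·63
1 = −117·451 + 136·388
1290⁻¹ ≡ 136 (mod 451), so k ≡ 136·261 ≡ 318 (mod 451).
x = 582 + 1290·318 = 410802.

410802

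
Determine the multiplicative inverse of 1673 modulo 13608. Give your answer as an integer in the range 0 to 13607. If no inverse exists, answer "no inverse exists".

no inverse exists

Euclidean algorithm on 13608, 1673:
13608 = 8*1673 + 224
1673 = 7*224 + 105
224 = 2*105 + 14
105 = 7*14 + 7
14 = 2*7 + 0
gcd(1673, 13608) = 7 ≠ 1, so 1673 has no multiplicative inverse modulo 13608.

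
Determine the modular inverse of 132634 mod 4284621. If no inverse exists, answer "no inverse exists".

1028530

gcd(4284621, 132634) by repeated division:
4284621 = 32×132634 + 40333
132634 = 3×40333 + 11635
40333 = 3×11635 + 5428
11635 = 2×5428 + 779
5428 = 6×779 + 754
779 = 1×754 + 25
754 = 30×25 + 4
25 = 6×4 + 1
4 = 4×1 + 0
The gcd is 1. Working backward:
1 = 25 − 6·4
1 = −6·754 + 181·25
1 = 181·779 − 187·754
1 = −187·5428 + 1303·779
1 = 1303·11635 − 2793·5428
1 = −2793·40333 + 9682·11635
1 = 9682·132634 − 31839·40333
1 = −31839·4284621 + 1028530·132634
So 132634·1028530 ≡ 1 (mod 4284621).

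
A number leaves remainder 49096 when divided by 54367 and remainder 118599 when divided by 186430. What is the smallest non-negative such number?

6023858329

Write x = 49096 + 54367·k. Then 54367·k ≡ 118599 − 49096 ≡ 69503 (mod 186430).
Need 54367⁻¹ mod 186430. Extended Euclid on (186430, 54367):
186430 = 3*54367 + 23329
54367 = 2*23329 + 7709
23329 = 3*7709 + 202
7709 = 38*202 + 33
202 = 6*33 + 4
33 = 8*4 + 1
4 = 4*1 + 0
Back-substitute:
1 = 33 − 8·4
1 = −8·202 + 49·33
1 = 49·7709 − 1870·202
1 = −1870·23329 + 5659·7709
1 = 5659·54367 − 13188·23329
1 = −13188·186430 + 45223·54367
54367⁻¹ ≡ 45223 (mod 186430), so k ≡ 45223·69503 ≡ 110799 (mod 186430).
x = 49096 + 54367·110799 = 6023858329.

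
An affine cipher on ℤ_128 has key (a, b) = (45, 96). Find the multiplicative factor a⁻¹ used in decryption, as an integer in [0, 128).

gcd(128, 45) by repeated division:
128 = 2*45 + 38
45 = 1*38 + 7
38 = 5*7 + 3
7 = 2*3 + 1
3 = 3*1 + 0
The gcd is 1. Working backward:
1 = 7 − 2·3
1 = −2·38 + 11·7
1 = 11·45 − 13·38
1 = −13·128 + 37·45
So 45·37 ≡ 1 (mod 128).

37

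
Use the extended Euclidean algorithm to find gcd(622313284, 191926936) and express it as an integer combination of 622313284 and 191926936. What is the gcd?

4

Repeated division:
622313284 = 3*191926936 + 46532476
191926936 = 4*46532476 + 5797032
46532476 = 8*5797032 + 156220
5797032 = 37*156220 + 16892
156220 = 9*16892 + 4192
16892 = 4*4192 + 124
4192 = 33*124 + 100
124 = 1*100 + 24
100 = 4*24 + 4
24 = 6*4 + 0
gcd(622313284, 191926936) = 4.
Working backward:
4 = 100 − 4·24
4 = −4·124 + 5·100
4 = 5·4192 − 169·124
4 = −169·16892 + 681·4192
4 = 681·156220 − 6298·16892
4 = −6298·5797032 + 233707·156220
4 = 233707·46532476 − 1875954·5797032
4 = −1875954·191926936 + 7737523·46532476
4 = 7737523·622313284 − 25088523·191926936
So 4 = (7737523)·622313284 + (-25088523)·191926936.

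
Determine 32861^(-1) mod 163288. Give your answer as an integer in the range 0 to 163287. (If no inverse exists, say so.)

150925

gcd(163288, 32861) by repeated division:
163288 = 4*32861 + 31844
32861 = 1*31844 + 1017
31844 = 31*1017 + 317
1017 = 3*317 + 66
317 = 4*66 + 53
66 = 1*53 + 13
53 = 4*13 + 1
13 = 13*1 + 0
Since gcd(32861, 163288) = 1, back-substitute to write 1 as a combination:
1 = 53 − 4·13
1 = −4·66 + 5·53
1 = 5·317 − 24·66
1 = −24·1017 + 77·317
1 = 77·31844 − 2411·1017
1 = −2411·32861 + 2488·31844
1 = 2488·163288 − 12363·32861
So 32861·(-12363) ≡ 1 (mod 163288), and -12363 ≡ 150925 (mod 163288).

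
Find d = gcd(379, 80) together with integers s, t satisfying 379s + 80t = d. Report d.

Apply Euclid's algorithm to 379 and 80:
379 = 4*80 + 59
80 = 1*59 + 21
59 = 2*21 + 17
21 = 1*17 + 4
17 = 4*4 + 1
4 = 4*1 + 0
gcd(379, 80) = 1.
Working backward:
1 = 17 − 4·4
1 = −4·21 + 5·17
1 = 5·59 − 14·21
1 = −14·80 + 19·59
1 = 19·379 − 90·80
So 1 = (19)·379 + (-90)·80.

1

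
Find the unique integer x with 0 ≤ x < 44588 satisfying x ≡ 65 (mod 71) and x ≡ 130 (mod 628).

40322

Write x = 65 + 71·k. Then 71·k ≡ 130 − 65 ≡ 65 (mod 628).
Need 71⁻¹ mod 628. Extended Euclid on (628, 71):
628 = 8*71 + 60
71 = 1*60 + 11
60 = 5*11 + 5
11 = 2*5 + 1
5 = 5*1 + 0
Back-substitute:
1 = 11 − 2·5
1 = −2·60 + 11·11
1 = 11·71 − 13·60
1 = −13·628 + 115·71
71⁻¹ ≡ 115 (mod 628), so k ≡ 115·65 ≡ 567 (mod 628).
x = 65 + 71·567 = 40322.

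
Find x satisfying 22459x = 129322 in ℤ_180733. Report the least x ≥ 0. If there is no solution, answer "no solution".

110599

First find gcd(22459, 180733):
180733 = 8·22459 + 1061
22459 = 21·1061 + 178
1061 = 5·178 + 171
178 = 1·171 + 7
171 = 24·7 + 3
7 = 2·3 + 1
3 = 3·1 + 0
gcd = 1, so a unique solution mod 180733 exists.
Back-substitute for the Bézout coefficients:
1 = 7 − 2·3
1 = −2·171 + 49·7
1 = 49·178 − 51·171
1 = −51·1061 + 304·178
1 = 304·22459 − 6435·1061
1 = −6435·180733 + 51784·22459
So 22459·(51784) ≡ 1 (mod 180733), giving 22459⁻¹ ≡ 51784.
x ≡ 22459⁻¹·129322 ≡ 51784·129322 ≡ 110599 (mod 180733).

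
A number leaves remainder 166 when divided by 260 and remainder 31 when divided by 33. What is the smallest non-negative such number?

Write x = 166 + 260·k. Then 260·k ≡ 31 − 166 ≡ 30 (mod 33).
Need 260⁻¹ mod 33. Extended Euclid on (33, 29):
33 = 1*29 + 4
29 = 7*4 + 1
4 = 4*1 + 0
Back-substitute:
1 = 29 − 7·4
1 = −7·33 + 8·29
260⁻¹ ≡ 8 (mod 33), so k ≡ 8·30 ≡ 9 (mod 33).
x = 166 + 260·9 = 2506.

2506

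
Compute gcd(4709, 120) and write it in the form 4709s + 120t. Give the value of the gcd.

Apply Euclid's algorithm to 4709 and 120:
4709 = 39*120 + 29
120 = 4*29 + 4
29 = 7*4 + 1
4 = 4*1 + 0
gcd(4709, 120) = 1.
Working backward:
1 = 29 − 7·4
1 = −7·120 + 29·29
1 = 29·4709 − 1138·120
So 1 = (29)·4709 + (-1138)·120.

1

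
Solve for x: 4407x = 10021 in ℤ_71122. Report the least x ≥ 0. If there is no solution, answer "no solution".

First find gcd(4407, 71122):
71122 = 16*4407 + 610
4407 = 7*610 + 137
610 = 4*137 + 62
137 = 2*62 + 13
62 = 4*13 + 10
13 = 1*10 + 3
10 = 3*3 + 1
3 = 3*1 + 0
gcd = 1, so a unique solution mod 71122 exists.
Back-substitute for the Bézout coefficients:
1 = 10 − 3·3
1 = −3·13 + 4·10
1 = 4·62 − 19·13
1 = −19·137 + 42·62
1 = 42·610 − 187·137
1 = −187·4407 + 1351·610
1 = 1351·71122 − 21803·4407
So 4407·(-21803) ≡ 1 (mod 71122), giving 4407⁻¹ ≡ 49319.
x ≡ 4407⁻¹·10021 ≡ 49319·10021 ≡ 70043 (mod 71122).

70043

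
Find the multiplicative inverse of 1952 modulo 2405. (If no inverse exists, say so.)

2113

Run Euclid on (2405, 1952):
2405 = 1×1952 + 453
1952 = 4×453 + 140
453 = 3×140 + 33
140 = 4×33 + 8
33 = 4×8 + 1
8 = 8×1 + 0
Since gcd(1952, 2405) = 1, back-substitute to write 1 as a combination:
1 = 33 − 4·8
1 = −4·140 + 17·33
1 = 17·453 − 55·140
1 = −55·1952 + 237·453
1 = 237·2405 − 292·1952
Hence 1952⁻¹ ≡ -292 ≡ 2113 (mod 2405).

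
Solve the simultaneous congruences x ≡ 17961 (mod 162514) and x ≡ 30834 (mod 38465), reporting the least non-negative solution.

4904202939

Write x = 17961 + 162514·k. Then 162514·k ≡ 30834 − 17961 ≡ 12873 (mod 38465).
Need 162514⁻¹ mod 38465. Extended Euclid on (38465, 8654):
38465 = 4*8654 + 3849
8654 = 2*3849 + 956
3849 = 4*956 + 25
956 = 38*25 + 6
25 = 4*6 + 1
6 = 6*1 + 0
Back-substitute:
1 = 25 − 4·6
1 = −4·956 + 153·25
1 = 153·3849 − 616·956
1 = −616·8654 + 1385·3849
1 = 1385·38465 − 6156·8654
162514⁻¹ ≡ 32309 (mod 38465), so k ≡ 32309·12873 ≡ 30177 (mod 38465).
x = 17961 + 162514·30177 = 4904202939.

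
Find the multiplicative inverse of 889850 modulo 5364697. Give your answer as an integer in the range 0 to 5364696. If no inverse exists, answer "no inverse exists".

no inverse exists

Compute gcd(889850, 5364697):
5364697 = 6×889850 + 25597
889850 = 34×25597 + 19552
25597 = 1×19552 + 6045
19552 = 3×6045 + 1417
6045 = 4×1417 + 377
1417 = 3×377 + 286
377 = 1×286 + 91
286 = 3×91 + 13
91 = 7×13 + 0
Since gcd = 13 > 1, 889850 is not a unit mod 5364697.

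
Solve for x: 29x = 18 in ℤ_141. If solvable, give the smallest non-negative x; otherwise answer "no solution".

First find gcd(29, 141):
141 = 4×29 + 25
29 = 1×25 + 4
25 = 6×4 + 1
4 = 4×1 + 0
gcd = 1, so a unique solution mod 141 exists.
Back-substitute for the Bézout coefficients:
1 = 25 − 6·4
1 = −6·29 + 7·25
1 = 7·141 − 34·29
So 29·(-34) ≡ 1 (mod 141), giving 29⁻¹ ≡ 107.
x ≡ 29⁻¹·18 ≡ 107·18 ≡ 93 (mod 141).

93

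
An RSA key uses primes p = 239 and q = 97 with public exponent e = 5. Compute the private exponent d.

13709

φ(n) = (p−1)(q−1) = 238·96 = 22848.
Need d with 5·d ≡ 1 (mod 22848). Apply the extended Euclidean algorithm:
22848 = 4569×5 + 3
5 = 1×3 + 2
3 = 1×2 + 1
2 = 2×1 + 0
Back-substitute:
1 = 3 − 2
1 = −5 + 2·3
1 = 2·22848 − 9139·5
So 5·(-9139) ≡ 1 (mod 22848), hence d ≡ -9139 ≡ 13709 (mod 22848).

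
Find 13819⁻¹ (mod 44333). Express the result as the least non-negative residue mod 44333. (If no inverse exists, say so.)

38090

Apply the Euclidean algorithm to 44333 and 13819:
44333 = 3·13819 + 2876
13819 = 4·2876 + 2315
2876 = 1·2315 + 561
2315 = 4·561 + 71
561 = 7·71 + 64
71 = 1·64 + 7
64 = 9·7 + 1
7 = 7·1 + 0
gcd = 1, so the inverse exists. Back-substitute:
1 = 64 − 9·7
1 = −9·71 + 10·64
1 = 10·561 − 79·71
1 = −79·2315 + 326·561
1 = 326·2876 − 405·2315
1 = −405·13819 + 1946·2876
1 = 1946·44333 − 6243·13819
Thus 13819·(-6243) ≡ 1 (mod 44333); reducing, -6243 mod 44333 = 38090.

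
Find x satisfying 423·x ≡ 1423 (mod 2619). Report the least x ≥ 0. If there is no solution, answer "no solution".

no solution

gcd(423, 2619):
2619 = 6·423 + 81
423 = 5·81 + 18
81 = 4·18 + 9
18 = 2·9 + 0
gcd = 9, but 9 ∤ 1423, so the congruence has no solution.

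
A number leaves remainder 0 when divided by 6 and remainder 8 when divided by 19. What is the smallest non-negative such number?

Write x = 0 + 6·k. Then 6·k ≡ 8 − 0 ≡ 8 (mod 19).
Need 6⁻¹ mod 19. Extended Euclid on (19, 6):
19 = 3·6 + 1
6 = 6·1 + 0
Back-substitute:
1 = 19 − 3·6
6⁻¹ ≡ 16 (mod 19), so k ≡ 16·8 ≡ 14 (mod 19).
x = 0 + 6·14 = 84.

84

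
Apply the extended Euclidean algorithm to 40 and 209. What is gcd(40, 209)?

1

Repeated division:
209 = 5×40 + 9
40 = 4×9 + 4
9 = 2×4 + 1
4 = 4×1 + 0
gcd(40, 209) = 1.
Working backward:
1 = 9 − 2·4
1 = −2·40 + 9·9
1 = 9·209 − 47·40
So 1 = (9)·209 + (-47)·40.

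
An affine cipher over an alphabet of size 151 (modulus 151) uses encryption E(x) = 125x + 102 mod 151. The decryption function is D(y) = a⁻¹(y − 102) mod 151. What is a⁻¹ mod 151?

29

Run Euclid on (151, 125):
151 = 1*125 + 26
125 = 4*26 + 21
26 = 1*21 + 5
21 = 4*5 + 1
5 = 5*1 + 0
gcd = 1, so the inverse exists. Back-substitute:
1 = 21 − 4·5
1 = −4·26 + 5·21
1 = 5·125 − 24·26
1 = −24·151 + 29·125
So 125·29 ≡ 1 (mod 151).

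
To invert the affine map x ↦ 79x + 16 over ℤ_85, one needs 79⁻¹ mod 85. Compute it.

Run Euclid on (85, 79):
85 = 1·79 + 6
79 = 13·6 + 1
6 = 6·1 + 0
Since gcd(79, 85) = 1, back-substitute to write 1 as a combination:
1 = 79 − 13·6
1 = −13·85 + 14·79
So 79·14 ≡ 1 (mod 85).

14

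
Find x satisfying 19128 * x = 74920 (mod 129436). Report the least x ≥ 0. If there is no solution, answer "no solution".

First find gcd(19128, 129436):
129436 = 6*19128 + 14668
19128 = 1*14668 + 4460
14668 = 3*4460 + 1288
4460 = 3*1288 + 596
1288 = 2*596 + 96
596 = 6*96 + 20
96 = 4*20 + 16
20 = 1*16 + 4
16 = 4*4 + 0
gcd = 4 and 4 | 74920, so solutions exist. Divide through by 4: 4782x ≡ 18730 (mod 32359).
Now find 4782⁻¹ mod 32359:
32359 = 6*4782 + 3667
4782 = 1*3667 + 1115
3667 = 3*1115 + 322
1115 = 3*322 + 149
322 = 2*149 + 24
149 = 6*24 + 5
24 = 4*5 + 4
5 = 1*4 + 1
4 = 4*1 + 0
Back-substitute:
1 = 5 − 4
1 = −24 + 5·5
1 = 5·149 − 31·24
1 = −31·322 + 67·149
1 = 67·1115 − 232·322
1 = −232·3667 + 763·1115
1 = 763·4782 − 995·3667
1 = −995·32359 + 6733·4782
So 4782⁻¹ ≡ 6733 (mod 32359).
Then x ≡ 6733·18730 ≡ 6067 (mod 32359); the smallest non-negative solution is x = 6067.

6067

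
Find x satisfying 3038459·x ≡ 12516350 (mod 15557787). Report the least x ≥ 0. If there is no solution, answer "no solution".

First find gcd(3038459, 15557787):
15557787 = 5×3038459 + 365492
3038459 = 8×365492 + 114523
365492 = 3×114523 + 21923
114523 = 5×21923 + 4908
21923 = 4×4908 + 2291
4908 = 2×2291 + 326
2291 = 7×326 + 9
326 = 36×9 + 2
9 = 4×2 + 1
2 = 2×1 + 0
gcd = 1, so a unique solution mod 15557787 exists.
Back-substitute for the Bézout coefficients:
1 = 9 − 4·2
1 = −4·326 + 145·9
1 = 145·2291 − 1019·326
1 = −1019·4908 + 2183·2291
1 = 2183·21923 − 9751·4908
1 = −9751·114523 + 50938·21923
1 = 50938·365492 − 162565·114523
1 = −162565·3038459 + 1351458·365492
1 = 1351458·15557787 − 6919855·3038459
So 3038459·(-6919855) ≡ 1 (mod 15557787), giving 3038459⁻¹ ≡ 8637932.
x ≡ 3038459⁻¹·12516350 ≡ 8637932·12516350 ≡ 8818201 (mod 15557787).

8818201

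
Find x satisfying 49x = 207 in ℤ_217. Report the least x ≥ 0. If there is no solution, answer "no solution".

no solution

gcd(49, 217):
217 = 4*49 + 21
49 = 2*21 + 7
21 = 3*7 + 0
gcd = 7, but 7 ∤ 207, so the congruence has no solution.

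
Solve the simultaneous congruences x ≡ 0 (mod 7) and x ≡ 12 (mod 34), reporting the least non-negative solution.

182

Write x = 0 + 7·k. Then 7·k ≡ 12 − 0 ≡ 12 (mod 34).
Need 7⁻¹ mod 34. Extended Euclid on (34, 7):
34 = 4×7 + 6
7 = 1×6 + 1
6 = 6×1 + 0
Back-substitute:
1 = 7 − 6
1 = −34 + 5·7
7⁻¹ ≡ 5 (mod 34), so k ≡ 5·12 ≡ 26 (mod 34).
x = 0 + 7·26 = 182.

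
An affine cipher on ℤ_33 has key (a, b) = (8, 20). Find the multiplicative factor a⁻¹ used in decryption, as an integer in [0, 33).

29

Apply the Euclidean algorithm to 33 and 8:
33 = 4·8 + 1
8 = 8·1 + 0
The gcd is 1. Working backward:
1 = 33 − 4·8
Thus 8·(-4) ≡ 1 (mod 33); reducing, -4 mod 33 = 29.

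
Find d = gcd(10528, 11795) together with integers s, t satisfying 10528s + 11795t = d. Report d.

7

Apply Euclid's algorithm to 11795 and 10528:
11795 = 1·10528 + 1267
10528 = 8·1267 + 392
1267 = 3·392 + 91
392 = 4·91 + 28
91 = 3·28 + 7
28 = 4·7 + 0
gcd(10528, 11795) = 7.
Express as a combination:
7 = 91 − 3·28
7 = −3·392 + 13·91
7 = 13·1267 − 42·392
7 = −42·10528 + 349·1267
7 = 349·11795 − 391·10528
So 7 = (349)·11795 + (-391)·10528.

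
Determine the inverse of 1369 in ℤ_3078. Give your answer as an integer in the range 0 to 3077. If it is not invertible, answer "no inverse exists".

1711

Apply the Euclidean algorithm to 3078 and 1369:
3078 = 2*1369 + 340
1369 = 4*340 + 9
340 = 37*9 + 7
9 = 1*7 + 2
7 = 3*2 + 1
2 = 2*1 + 0
Since gcd(1369, 3078) = 1, back-substitute to write 1 as a combination:
1 = 7 − 3·2
1 = −3·9 + 4·7
1 = 4·340 − 151·9
1 = −151·1369 + 608·340
1 = 608·3078 − 1367·1369
Thus 1369·(-1367) ≡ 1 (mod 3078); reducing, -1367 mod 3078 = 1711.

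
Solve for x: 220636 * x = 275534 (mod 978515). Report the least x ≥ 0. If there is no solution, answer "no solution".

224544

First find gcd(220636, 978515):
978515 = 4*220636 + 95971
220636 = 2*95971 + 28694
95971 = 3*28694 + 9889
28694 = 2*9889 + 8916
9889 = 1*8916 + 973
8916 = 9*973 + 159
973 = 6*159 + 19
159 = 8*19 + 7
19 = 2*7 + 5
7 = 1*5 + 2
5 = 2*2 + 1
2 = 2*1 + 0
gcd = 1, so a unique solution mod 978515 exists.
Back-substitute for the Bézout coefficients:
1 = 5 − 2·2
1 = −2·7 + 3·5
1 = 3·19 − 8·7
1 = −8·159 + 67·19
1 = 67·973 − 410·159
1 = −410·8916 + 3757·973
1 = 3757·9889 − 4167·8916
1 = −4167·28694 + 12091·9889
1 = 12091·95971 − 40440·28694
1 = −40440·220636 + 92971·95971
1 = 92971·978515 − 412324·220636
So 220636·(-412324) ≡ 1 (mod 978515), giving 220636⁻¹ ≡ 566191.
x ≡ 220636⁻¹·275534 ≡ 566191·275534 ≡ 224544 (mod 978515).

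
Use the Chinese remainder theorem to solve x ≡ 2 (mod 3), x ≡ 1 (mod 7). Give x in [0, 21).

Write x = 2 + 3·k. Then 3·k ≡ 1 − 2 ≡ 6 (mod 7).
Need 3⁻¹ mod 7. Extended Euclid on (7, 3):
7 = 2·3 + 1
3 = 3·1 + 0
Back-substitute:
1 = 7 − 2·3
3⁻¹ ≡ 5 (mod 7), so k ≡ 5·6 ≡ 2 (mod 7).
x = 2 + 3·2 = 8.

8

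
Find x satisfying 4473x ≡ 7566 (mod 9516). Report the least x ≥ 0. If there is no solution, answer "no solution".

2678

First find gcd(4473, 9516):
9516 = 2×4473 + 570
4473 = 7×570 + 483
570 = 1×483 + 87
483 = 5×87 + 48
87 = 1×48 + 39
48 = 1×39 + 9
39 = 4×9 + 3
9 = 3×3 + 0
gcd = 3 and 3 | 7566, so solutions exist. Divide through by 3: 1491x ≡ 2522 (mod 3172).
Now find 1491⁻¹ mod 3172:
3172 = 2·1491 + 190
1491 = 7·190 + 161
190 = 1·161 + 29
161 = 5·29 + 16
29 = 1·16 + 13
16 = 1·13 + 3
13 = 4·3 + 1
3 = 3·1 + 0
Back-substitute:
1 = 13 − 4·3
1 = −4·16 + 5·13
1 = 5·29 − 9·16
1 = −9·161 + 50·29
1 = 50·190 − 59·161
1 = −59·1491 + 463·190
1 = 463·3172 − 985·1491
So 1491·(-985) ≡ 1 (mod 3172), i.e. 1491⁻¹ ≡ 2187.
Then x ≡ 2187·2522 ≡ 2678 (mod 3172); the smallest non-negative solution is x = 2678.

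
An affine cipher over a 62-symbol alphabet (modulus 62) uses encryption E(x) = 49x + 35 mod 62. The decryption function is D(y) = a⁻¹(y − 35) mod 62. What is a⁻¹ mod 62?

Apply the Euclidean algorithm to 62 and 49:
62 = 1×49 + 13
49 = 3×13 + 10
13 = 1×10 + 3
10 = 3×3 + 1
3 = 3×1 + 0
The gcd is 1. Working backward:
1 = 10 − 3·3
1 = −3·13 + 4·10
1 = 4·49 − 15·13
1 = −15·62 + 19·49
So 49·19 ≡ 1 (mod 62).

19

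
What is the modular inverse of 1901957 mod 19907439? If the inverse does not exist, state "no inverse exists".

4568243

Apply the Euclidean algorithm to 19907439 and 1901957:
19907439 = 10×1901957 + 887869
1901957 = 2×887869 + 126219
887869 = 7×126219 + 4336
126219 = 29×4336 + 475
4336 = 9×475 + 61
475 = 7×61 + 48
61 = 1×48 + 13
48 = 3×13 + 9
13 = 1×9 + 4
9 = 2×4 + 1
4 = 4×1 + 0
The gcd is 1. Working backward:
1 = 9 − 2·4
1 = −2·13 + 3·9
1 = 3·48 − 11·13
1 = −11·61 + 14·48
1 = 14·475 − 109·61
1 = −109·4336 + 995·475
1 = 995·126219 − 28964·4336
1 = −28964·887869 + 203743·126219
1 = 203743·1901957 − 436450·887869
1 = −436450·19907439 + 4568243·1901957
So 1901957·4568243 ≡ 1 (mod 19907439).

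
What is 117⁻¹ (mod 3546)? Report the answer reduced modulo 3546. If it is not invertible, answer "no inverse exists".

no inverse exists

Compute gcd(117, 3546):
3546 = 30·117 + 36
117 = 3·36 + 9
36 = 4·9 + 0
gcd(117, 3546) = 9 ≠ 1, so 117 has no multiplicative inverse modulo 3546.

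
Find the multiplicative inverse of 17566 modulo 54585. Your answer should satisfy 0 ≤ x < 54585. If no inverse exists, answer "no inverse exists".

Extended Euclidean algorithm:
54585 = 3*17566 + 1887
17566 = 9*1887 + 583
1887 = 3*583 + 138
583 = 4*138 + 31
138 = 4*31 + 14
31 = 2*14 + 3
14 = 4*3 + 2
3 = 1*2 + 1
2 = 2*1 + 0
gcd = 1, so the inverse exists. Back-substitute:
1 = 3 − 2
1 = −14 + 5·3
1 = 5·31 − 11·14
1 = −11·138 + 49·31
1 = 49·583 − 207·138
1 = −207·1887 + 670·583
1 = 670·17566 − 6237·1887
1 = −6237·54585 + 19381·17566
So 17566·19381 ≡ 1 (mod 54585).

19381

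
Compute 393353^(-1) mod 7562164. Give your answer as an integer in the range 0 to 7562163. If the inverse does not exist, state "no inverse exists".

gcd(7562164, 393353) by repeated division:
7562164 = 19·393353 + 88457
393353 = 4·88457 + 39525
88457 = 2·39525 + 9407
39525 = 4·9407 + 1897
9407 = 4·1897 + 1819
1897 = 1·1819 + 78
1819 = 23·78 + 25
78 = 3·25 + 3
25 = 8·3 + 1
3 = 3·1 + 0
Since gcd(393353, 7562164) = 1, back-substitute to write 1 as a combination:
1 = 25 − 8·3
1 = −8·78 + 25·25
1 = 25·1819 − 583·78
1 = −583·1897 + 608·1819
1 = 608·9407 − 3015·1897
1 = −3015·39525 + 12668·9407
1 = 12668·88457 − 28351·39525
1 = −28351·393353 + 126072·88457
1 = 126072·7562164 − 2423719·393353
Hence 393353⁻¹ ≡ -2423719 ≡ 5138445 (mod 7562164).

5138445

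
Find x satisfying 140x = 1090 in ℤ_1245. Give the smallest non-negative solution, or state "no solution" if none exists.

First find gcd(140, 1245):
1245 = 8·140 + 125
140 = 1·125 + 15
125 = 8·15 + 5
15 = 3·5 + 0
gcd = 5 and 5 | 1090, so solutions exist. Divide through by 5: 28x ≡ 218 (mod 249).
Now find 28⁻¹ mod 249:
249 = 8*28 + 25
28 = 1*25 + 3
25 = 8*3 + 1
3 = 3*1 + 0
Back-substitute:
1 = 25 − 8·3
1 = −8·28 + 9·25
1 = 9·249 − 80·28
So 28·(-80) ≡ 1 (mod 249), i.e. 28⁻¹ ≡ 169.
Then x ≡ 169·218 ≡ 239 (mod 249); the smallest non-negative solution is x = 239.

239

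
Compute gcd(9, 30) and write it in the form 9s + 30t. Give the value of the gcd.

3

Repeated division:
30 = 3·9 + 3
9 = 3·3 + 0
gcd(9, 30) = 3.
Working backward:
3 = 30 − 3·9
So 3 = (1)·30 + (-3)·9.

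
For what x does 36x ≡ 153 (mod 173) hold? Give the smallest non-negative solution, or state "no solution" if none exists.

134

First find gcd(36, 173):
173 = 4*36 + 29
36 = 1*29 + 7
29 = 4*7 + 1
7 = 7*1 + 0
gcd = 1, so a unique solution mod 173 exists.
Back-substitute for the Bézout coefficients:
1 = 29 − 4·7
1 = −4·36 + 5·29
1 = 5·173 − 24·36
So 36·(-24) ≡ 1 (mod 173), giving 36⁻¹ ≡ 149.
x ≡ 36⁻¹·153 ≡ 149·153 ≡ 134 (mod 173).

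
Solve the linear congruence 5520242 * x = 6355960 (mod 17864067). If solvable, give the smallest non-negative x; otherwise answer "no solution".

235214

First find gcd(5520242, 17864067):
17864067 = 3·5520242 + 1303341
5520242 = 4·1303341 + 306878
1303341 = 4·306878 + 75829
306878 = 4·75829 + 3562
75829 = 21·3562 + 1027
3562 = 3·1027 + 481
1027 = 2·481 + 65
481 = 7·65 + 26
65 = 2·26 + 13
26 = 2·13 + 0
gcd = 13 and 13 | 6355960, so solutions exist. Divide through by 13: 424634x ≡ 488920 (mod 1374159).
Now find 424634⁻¹ mod 1374159:
1374159 = 3×424634 + 100257
424634 = 4×100257 + 23606
100257 = 4×23606 + 5833
23606 = 4×5833 + 274
5833 = 21×274 + 79
274 = 3×79 + 37
79 = 2×37 + 5
37 = 7×5 + 2
5 = 2×2 + 1
2 = 2×1 + 0
Back-substitute:
1 = 5 − 2·2
1 = −2·37 + 15·5
1 = 15·79 − 32·37
1 = −32·274 + 111·79
1 = 111·5833 − 2363·274
1 = −2363·23606 + 9563·5833
1 = 9563·100257 − 40615·23606
1 = −40615·424634 + 172023·100257
1 = 172023·1374159 − 556684·424634
So 424634·(-556684) ≡ 1 (mod 1374159), i.e. 424634⁻¹ ≡ 817475.
Then x ≡ 817475·488920 ≡ 235214 (mod 1374159); the smallest non-negative solution is x = 235214.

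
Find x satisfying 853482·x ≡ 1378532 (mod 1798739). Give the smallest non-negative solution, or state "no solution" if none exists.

First find gcd(853482, 1798739):
1798739 = 2×853482 + 91775
853482 = 9×91775 + 27507
91775 = 3×27507 + 9254
27507 = 2×9254 + 8999
9254 = 1×8999 + 255
8999 = 35×255 + 74
255 = 3×74 + 33
74 = 2×33 + 8
33 = 4×8 + 1
8 = 8×1 + 0
gcd = 1, so a unique solution mod 1798739 exists.
Back-substitute for the Bézout coefficients:
1 = 33 − 4·8
1 = −4·74 + 9·33
1 = 9·255 − 31·74
1 = −31·8999 + 1094·255
1 = 1094·9254 − 1125·8999
1 = −1125·27507 + 3344·9254
1 = 3344·91775 − 11157·27507
1 = −11157·853482 + 103757·91775
1 = 103757·1798739 − 218671·853482
So 853482·(-218671) ≡ 1 (mod 1798739), giving 853482⁻¹ ≡ 1580068.
x ≡ 853482⁻¹·1378532 ≡ 1580068·1378532 ≡ 301821 (mod 1798739).

301821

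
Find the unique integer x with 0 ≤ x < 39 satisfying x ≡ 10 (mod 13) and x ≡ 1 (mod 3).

Write x = 10 + 13·k. Then 13·k ≡ 1 − 10 ≡ 0 (mod 3).
Need 13⁻¹ mod 3. Extended Euclid on (3, 1):
3 = 3×1 + 0
13⁻¹ ≡ 1 (mod 3), so k ≡ 1·0 ≡ 0 (mod 3).
x = 10 + 13·0 = 10.

10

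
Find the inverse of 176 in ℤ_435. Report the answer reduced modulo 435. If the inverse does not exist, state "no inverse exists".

Run Euclid on (435, 176):
435 = 2×176 + 83
176 = 2×83 + 10
83 = 8×10 + 3
10 = 3×3 + 1
3 = 3×1 + 0
The gcd is 1. Working backward:
1 = 10 − 3·3
1 = −3·83 + 25·10
1 = 25·176 − 53·83
1 = −53·435 + 131·176
So 176·131 ≡ 1 (mod 435).

131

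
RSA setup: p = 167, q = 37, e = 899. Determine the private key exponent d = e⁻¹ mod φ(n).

3563

φ(n) = (p−1)(q−1) = 166·36 = 5976.
Need d with 899·d ≡ 1 (mod 5976). Apply the extended Euclidean algorithm:
5976 = 6·899 + 582
899 = 1·582 + 317
582 = 1·317 + 265
317 = 1·265 + 52
265 = 5·52 + 5
52 = 10·5 + 2
5 = 2·2 + 1
2 = 2·1 + 0
Back-substitute:
1 = 5 − 2·2
1 = −2·52 + 21·5
1 = 21·265 − 107·52
1 = −107·317 + 128·265
1 = 128·582 − 235·317
1 = −235·899 + 363·582
1 = 363·5976 − 2413·899
So 899·(-2413) ≡ 1 (mod 5976), hence d ≡ -2413 ≡ 3563 (mod 5976).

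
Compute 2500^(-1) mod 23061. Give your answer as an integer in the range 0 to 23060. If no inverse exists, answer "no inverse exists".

4234

Run Euclid on (23061, 2500):
23061 = 9*2500 + 561
2500 = 4*561 + 256
561 = 2*256 + 49
256 = 5*49 + 11
49 = 4*11 + 5
11 = 2*5 + 1
5 = 5*1 + 0
The gcd is 1. Working backward:
1 = 11 − 2·5
1 = −2·49 + 9·11
1 = 9·256 − 47·49
1 = −47·561 + 103·256
1 = 103·2500 − 459·561
1 = −459·23061 + 4234·2500
So 2500·4234 ≡ 1 (mod 23061).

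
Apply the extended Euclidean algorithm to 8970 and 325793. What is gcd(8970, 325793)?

Euclidean algorithm:
325793 = 36·8970 + 2873
8970 = 3·2873 + 351
2873 = 8·351 + 65
351 = 5·65 + 26
65 = 2·26 + 13
26 = 2·13 + 0
gcd(8970, 325793) = 13.
Back-substituting:
13 = 65 − 2·26
13 = −2·351 + 11·65
13 = 11·2873 − 90·351
13 = −90·8970 + 281·2873
13 = 281·325793 − 10206·8970
So 13 = (281)·325793 + (-10206)·8970.

13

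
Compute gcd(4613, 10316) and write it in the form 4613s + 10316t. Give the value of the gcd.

Euclidean algorithm:
10316 = 2*4613 + 1090
4613 = 4*1090 + 253
1090 = 4*253 + 78
253 = 3*78 + 19
78 = 4*19 + 2
19 = 9*2 + 1
2 = 2*1 + 0
gcd(4613, 10316) = 1.
Back-substituting:
1 = 19 − 9·2
1 = −9·78 + 37·19
1 = 37·253 − 120·78
1 = −120·1090 + 517·253
1 = 517·4613 − 2188·1090
1 = −2188·10316 + 4893·4613
So 1 = (-2188)·10316 + (4893)·4613.

1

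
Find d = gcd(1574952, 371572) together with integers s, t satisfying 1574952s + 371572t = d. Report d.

Euclidean algorithm:
1574952 = 4·371572 + 88664
371572 = 4·88664 + 16916
88664 = 5·16916 + 4084
16916 = 4·4084 + 580
4084 = 7·580 + 24
580 = 24·24 + 4
24 = 6·4 + 0
gcd(1574952, 371572) = 4.
Working backward:
4 = 580 − 24·24
4 = −24·4084 + 169·580
4 = 169·16916 − 700·4084
4 = −700·88664 + 3669·16916
4 = 3669·371572 − 15376·88664
4 = −15376·1574952 + 65173·371572
So 4 = (-15376)·1574952 + (65173)·371572.

4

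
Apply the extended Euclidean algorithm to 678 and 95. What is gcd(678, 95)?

Repeated division:
678 = 7*95 + 13
95 = 7*13 + 4
13 = 3*4 + 1
4 = 4*1 + 0
gcd(678, 95) = 1.
Working backward:
1 = 13 − 3·4
1 = −3·95 + 22·13
1 = 22·678 − 157·95
So 1 = (22)·678 + (-157)·95.

1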